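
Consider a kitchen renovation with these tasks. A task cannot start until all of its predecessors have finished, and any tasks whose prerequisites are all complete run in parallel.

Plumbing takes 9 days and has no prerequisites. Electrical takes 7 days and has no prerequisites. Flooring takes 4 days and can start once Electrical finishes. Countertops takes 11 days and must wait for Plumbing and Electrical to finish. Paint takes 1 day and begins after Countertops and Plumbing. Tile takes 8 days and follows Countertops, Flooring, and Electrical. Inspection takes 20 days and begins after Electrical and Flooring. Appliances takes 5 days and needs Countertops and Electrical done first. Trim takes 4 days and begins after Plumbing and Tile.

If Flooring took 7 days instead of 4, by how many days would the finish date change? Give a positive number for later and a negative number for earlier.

Actual critical path: Plumbing→Countertops→Tile→Trim = 9+11+8+4 = 32 ⇒ 32 days.
The longest path through Flooring is only 31 days, so Flooring has float 1.
Now Electrical→Flooring→Inspection = 7+7+20 = 34 is longest, so the finish becomes 34 days.
Change in finish: 34 − 32 = +2 days.

2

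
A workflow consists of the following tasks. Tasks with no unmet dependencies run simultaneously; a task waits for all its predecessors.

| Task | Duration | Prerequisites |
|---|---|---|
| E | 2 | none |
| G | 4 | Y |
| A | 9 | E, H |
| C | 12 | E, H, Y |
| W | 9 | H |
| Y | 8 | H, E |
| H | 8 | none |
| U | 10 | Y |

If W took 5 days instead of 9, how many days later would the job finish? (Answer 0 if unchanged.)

0

The binding path is H→Y→C = 8+8+12 = 28; finish at 28 days.
W is off the critical path — its longest chain is 17 days, giving 11 of slack.
The critical path is still H→Y→C; finish is now 28 days.
Change in finish: 28 − 28 = +0 days.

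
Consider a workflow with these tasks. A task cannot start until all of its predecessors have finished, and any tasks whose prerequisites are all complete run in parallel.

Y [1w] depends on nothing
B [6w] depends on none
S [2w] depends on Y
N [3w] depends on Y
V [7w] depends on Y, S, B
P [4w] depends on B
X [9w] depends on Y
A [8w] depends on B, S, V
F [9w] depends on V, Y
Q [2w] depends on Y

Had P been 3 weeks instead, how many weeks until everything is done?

22

Actual critical path: B→V→F = 6+7+9 = 22 ⇒ 22 weeks.
P has 12 weeks of float (longest path through it is 10).
That remains the longest chain; total 22 weeks.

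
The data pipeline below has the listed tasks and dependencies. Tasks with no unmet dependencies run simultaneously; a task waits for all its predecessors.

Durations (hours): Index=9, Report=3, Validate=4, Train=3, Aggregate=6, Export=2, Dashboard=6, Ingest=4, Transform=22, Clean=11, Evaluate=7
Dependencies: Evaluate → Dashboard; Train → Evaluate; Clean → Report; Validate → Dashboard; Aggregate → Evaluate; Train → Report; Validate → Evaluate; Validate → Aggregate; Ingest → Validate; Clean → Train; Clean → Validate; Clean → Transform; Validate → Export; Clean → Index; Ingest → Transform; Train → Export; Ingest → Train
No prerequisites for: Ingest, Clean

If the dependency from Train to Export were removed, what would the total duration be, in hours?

With the dependency in place, Clean→Validate→Aggregate→Evaluate→Dashboard = 11+4+6+7+6 = 34 sets the finish at 34 hours.
Dropping Train→Export doesn't change Export's earliest start (15); another predecessor still binds.
The longest chain is now Clean→Validate→Aggregate→Evaluate→Dashboard = 11+4+6+7+6 = 34, so the schedule takes 34 hours.

34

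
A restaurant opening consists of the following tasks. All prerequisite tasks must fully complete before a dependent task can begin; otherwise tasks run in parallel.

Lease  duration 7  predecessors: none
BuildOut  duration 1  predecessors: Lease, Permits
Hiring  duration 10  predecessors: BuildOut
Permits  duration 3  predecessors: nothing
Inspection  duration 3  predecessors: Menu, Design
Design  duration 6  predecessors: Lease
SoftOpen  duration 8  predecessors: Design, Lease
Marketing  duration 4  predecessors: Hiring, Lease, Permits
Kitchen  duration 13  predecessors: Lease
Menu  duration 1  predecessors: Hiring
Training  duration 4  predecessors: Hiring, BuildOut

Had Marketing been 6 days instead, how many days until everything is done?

24

Actual critical path: Lease→BuildOut→Hiring→Marketing = 7+1+10+4 = 22 ⇒ 22 days.
Since Marketing is critical, the +2 change carries straight to that chain (now 24 days).
No other chain overtakes it, so the finish is 24 days.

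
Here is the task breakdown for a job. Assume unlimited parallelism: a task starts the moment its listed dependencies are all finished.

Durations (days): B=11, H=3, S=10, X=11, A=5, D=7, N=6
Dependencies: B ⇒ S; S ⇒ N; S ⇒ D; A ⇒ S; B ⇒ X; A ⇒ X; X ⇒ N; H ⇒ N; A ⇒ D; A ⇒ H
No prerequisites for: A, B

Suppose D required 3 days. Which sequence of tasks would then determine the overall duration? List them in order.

Actual critical path: B→S→D = 11+10+7 = 28 ⇒ 28 days.
Since D is critical, the -4 change carries straight to that chain (now 24 days).
New critical path: B→X→N = 11+11+6 = 28 ⇒ 28 days.

B, X, N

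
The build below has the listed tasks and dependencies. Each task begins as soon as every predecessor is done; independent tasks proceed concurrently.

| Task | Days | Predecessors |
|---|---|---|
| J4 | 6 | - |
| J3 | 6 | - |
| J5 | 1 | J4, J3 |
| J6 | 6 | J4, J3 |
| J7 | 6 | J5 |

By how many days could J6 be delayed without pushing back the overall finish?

The longest chain is J3→J5→J7 = 6+1+6 = 13; overall finish 13 days.
The longest chain containing J6 totals 12 days.
So J6 can slip 13 − 12 = 1 day.

1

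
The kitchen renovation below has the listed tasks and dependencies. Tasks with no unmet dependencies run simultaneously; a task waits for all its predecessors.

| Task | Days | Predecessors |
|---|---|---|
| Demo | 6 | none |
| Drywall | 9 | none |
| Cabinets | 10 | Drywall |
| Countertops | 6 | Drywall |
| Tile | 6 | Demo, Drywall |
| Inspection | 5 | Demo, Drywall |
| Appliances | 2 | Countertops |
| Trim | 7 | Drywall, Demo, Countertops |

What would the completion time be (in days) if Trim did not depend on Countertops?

19

With the dependency in place, Drywall→Countertops→Trim = 9+6+7 = 22 sets the finish at 22 days.
Without Countertops→Trim, Trim's earliest start moves from 15 to 9.
After: Drywall→Cabinets = 9+10 = 19 → 19 days.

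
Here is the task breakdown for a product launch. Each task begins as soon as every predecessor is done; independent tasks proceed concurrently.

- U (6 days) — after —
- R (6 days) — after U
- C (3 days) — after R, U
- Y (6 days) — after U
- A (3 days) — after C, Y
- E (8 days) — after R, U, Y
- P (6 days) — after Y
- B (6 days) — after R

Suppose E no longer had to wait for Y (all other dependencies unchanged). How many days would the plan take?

With the dependency in place, U→R→E = 6+6+8 = 20 sets the finish at 20 days.
Dropping Y→E doesn't change E's earliest start (12); another predecessor still binds.
New critical path: U→R→E = 6+6+8 = 20 ⇒ 20 days.

20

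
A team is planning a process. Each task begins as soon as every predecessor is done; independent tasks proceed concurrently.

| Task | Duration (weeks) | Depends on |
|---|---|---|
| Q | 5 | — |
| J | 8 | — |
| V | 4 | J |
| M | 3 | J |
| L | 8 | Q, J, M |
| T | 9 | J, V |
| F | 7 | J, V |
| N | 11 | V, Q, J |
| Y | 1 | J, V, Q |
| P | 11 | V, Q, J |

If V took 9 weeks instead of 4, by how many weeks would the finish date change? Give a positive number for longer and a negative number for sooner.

The binding path is J→V→N = 8+4+11 = 23; finish at 23 weeks.
V is on the critical path; changing it to 9 makes that path 28 weeks.
That remains the longest chain; total 28 weeks.
Change in finish: 28 − 23 = +5 weeks.

5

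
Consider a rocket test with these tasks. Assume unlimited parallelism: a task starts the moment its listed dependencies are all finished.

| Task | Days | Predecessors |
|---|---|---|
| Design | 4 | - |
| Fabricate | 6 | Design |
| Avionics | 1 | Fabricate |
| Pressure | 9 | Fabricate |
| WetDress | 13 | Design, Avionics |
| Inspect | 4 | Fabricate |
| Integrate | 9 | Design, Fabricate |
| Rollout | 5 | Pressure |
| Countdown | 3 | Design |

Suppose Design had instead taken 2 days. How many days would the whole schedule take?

22

Baseline: Design→Fabricate→Avionics→WetDress = 4+6+1+13 = 24 → 24 days.
Design lies on that path, so at 2 days the path becomes 22 days.
That remains the longest chain; total 22 days.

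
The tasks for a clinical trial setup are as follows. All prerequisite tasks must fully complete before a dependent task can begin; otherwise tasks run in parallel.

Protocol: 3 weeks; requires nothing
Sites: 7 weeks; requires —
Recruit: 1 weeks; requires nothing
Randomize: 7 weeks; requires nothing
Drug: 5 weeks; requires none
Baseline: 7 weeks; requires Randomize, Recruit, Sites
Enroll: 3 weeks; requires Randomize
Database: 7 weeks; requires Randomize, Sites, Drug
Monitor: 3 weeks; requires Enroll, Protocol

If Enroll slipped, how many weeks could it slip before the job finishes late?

1

The longest chain is Sites→Baseline = 7+7 = 14; overall finish 14 weeks.
Enroll finishes as early as 10 and must finish by 11.
Float = 14 − 13 = 1.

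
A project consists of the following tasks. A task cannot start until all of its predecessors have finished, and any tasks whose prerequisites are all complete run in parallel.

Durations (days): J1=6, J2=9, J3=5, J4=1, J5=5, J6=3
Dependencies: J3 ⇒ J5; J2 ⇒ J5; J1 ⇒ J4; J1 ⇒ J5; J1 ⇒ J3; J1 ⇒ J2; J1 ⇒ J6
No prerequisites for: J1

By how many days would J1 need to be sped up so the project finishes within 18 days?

2

Current finish: 20 days; target: 18.
J1 is on every critical path, so each day cut from J1 cuts the finish by one (this holds down to a finish of 15).
Need 20 − 18 = 2 days off J1 → J1 becomes 4 days, finish becomes 18.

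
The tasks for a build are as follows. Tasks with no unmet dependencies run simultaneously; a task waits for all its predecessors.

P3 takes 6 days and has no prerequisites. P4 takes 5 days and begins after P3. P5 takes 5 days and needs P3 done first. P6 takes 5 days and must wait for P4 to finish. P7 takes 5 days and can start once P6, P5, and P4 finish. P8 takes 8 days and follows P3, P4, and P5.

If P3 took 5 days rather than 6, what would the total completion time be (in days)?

The binding path is P3→P4→P6→P7 = 6+5+5+5 = 21; finish at 21 days.
Since P3 is critical, the -1 change carries straight to that chain (now 20 days).
That remains the longest chain; total 20 days.

20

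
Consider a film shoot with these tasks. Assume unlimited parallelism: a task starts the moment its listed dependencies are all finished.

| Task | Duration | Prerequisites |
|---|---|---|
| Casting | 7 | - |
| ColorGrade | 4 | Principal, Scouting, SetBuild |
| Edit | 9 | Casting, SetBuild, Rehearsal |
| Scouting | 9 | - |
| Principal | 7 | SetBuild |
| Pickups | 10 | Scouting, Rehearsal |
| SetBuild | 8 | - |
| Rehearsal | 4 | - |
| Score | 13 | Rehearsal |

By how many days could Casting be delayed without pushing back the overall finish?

The longest chain is Scouting→Pickups = 9+10 = 19; overall finish 19 days.
The longest chain containing Casting totals 16 days.
Float = 19 − 16 = 3.

3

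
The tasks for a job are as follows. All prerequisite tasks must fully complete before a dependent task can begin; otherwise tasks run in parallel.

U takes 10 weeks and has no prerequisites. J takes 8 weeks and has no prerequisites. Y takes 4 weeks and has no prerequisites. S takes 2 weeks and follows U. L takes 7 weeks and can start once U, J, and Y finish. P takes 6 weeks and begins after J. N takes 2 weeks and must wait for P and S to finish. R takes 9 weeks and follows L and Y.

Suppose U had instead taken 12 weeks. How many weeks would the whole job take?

Actual critical path: U→L→R = 10+7+9 = 26 ⇒ 26 weeks.
U lies on that path, so at 12 weeks the path becomes 28 weeks.
The critical path is still U→L→R; finish is now 28 weeks.

28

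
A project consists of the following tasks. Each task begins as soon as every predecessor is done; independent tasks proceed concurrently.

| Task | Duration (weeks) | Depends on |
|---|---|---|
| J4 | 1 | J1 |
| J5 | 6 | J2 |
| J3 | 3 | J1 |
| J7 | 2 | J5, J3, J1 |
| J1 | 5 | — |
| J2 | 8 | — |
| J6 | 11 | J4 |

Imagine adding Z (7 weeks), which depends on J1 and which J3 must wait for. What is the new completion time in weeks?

Originally the project takes 17 weeks.
With Z inserted, J3 now waits for max(J1, Z).
New critical path: J1→Z→J3→J7 = 5+7+3+2 = 17 ⇒ 17 weeks.

17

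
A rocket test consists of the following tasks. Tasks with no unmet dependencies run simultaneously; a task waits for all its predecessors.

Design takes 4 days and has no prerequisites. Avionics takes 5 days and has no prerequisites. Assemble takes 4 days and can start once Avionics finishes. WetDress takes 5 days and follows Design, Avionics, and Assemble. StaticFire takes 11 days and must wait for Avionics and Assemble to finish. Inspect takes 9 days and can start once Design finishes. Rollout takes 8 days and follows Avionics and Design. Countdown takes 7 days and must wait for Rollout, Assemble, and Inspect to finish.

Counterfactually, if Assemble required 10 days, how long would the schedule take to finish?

Actual critical path: Avionics→Assemble→StaticFire = 5+4+11 = 20 ⇒ 20 days.
Assemble lies on that path, so at 10 days the path becomes 26 days.
No other chain overtakes it, so the finish is 26 days.

26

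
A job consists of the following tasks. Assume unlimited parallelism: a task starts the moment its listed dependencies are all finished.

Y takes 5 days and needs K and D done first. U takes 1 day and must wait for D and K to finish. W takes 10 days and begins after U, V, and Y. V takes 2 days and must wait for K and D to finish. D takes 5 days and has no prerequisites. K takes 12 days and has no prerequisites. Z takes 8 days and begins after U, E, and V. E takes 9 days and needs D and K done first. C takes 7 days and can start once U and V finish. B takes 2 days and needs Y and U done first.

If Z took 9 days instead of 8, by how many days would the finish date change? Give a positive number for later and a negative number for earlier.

1

The binding path is K→E→Z = 12+9+8 = 29; finish at 29 days.
Z lies on that path, so at 9 days the path becomes 30 days.
No other chain overtakes it, so the finish is 30 days.
Change in finish: 30 − 29 = +1 days.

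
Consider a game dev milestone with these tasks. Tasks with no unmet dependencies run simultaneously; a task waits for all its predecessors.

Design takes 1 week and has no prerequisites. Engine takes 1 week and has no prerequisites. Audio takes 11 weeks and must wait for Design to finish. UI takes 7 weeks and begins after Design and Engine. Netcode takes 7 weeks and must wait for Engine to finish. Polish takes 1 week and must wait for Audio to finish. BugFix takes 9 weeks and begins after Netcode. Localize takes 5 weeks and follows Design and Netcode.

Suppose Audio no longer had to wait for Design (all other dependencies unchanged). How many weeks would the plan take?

With the dependency in place, Engine→Netcode→BugFix = 1+7+9 = 17 sets the finish at 17 weeks.
Without Design→Audio, Audio's earliest start moves from 1 to 0.
New critical path: Engine→Netcode→BugFix = 1+7+9 = 17 ⇒ 17 weeks.

17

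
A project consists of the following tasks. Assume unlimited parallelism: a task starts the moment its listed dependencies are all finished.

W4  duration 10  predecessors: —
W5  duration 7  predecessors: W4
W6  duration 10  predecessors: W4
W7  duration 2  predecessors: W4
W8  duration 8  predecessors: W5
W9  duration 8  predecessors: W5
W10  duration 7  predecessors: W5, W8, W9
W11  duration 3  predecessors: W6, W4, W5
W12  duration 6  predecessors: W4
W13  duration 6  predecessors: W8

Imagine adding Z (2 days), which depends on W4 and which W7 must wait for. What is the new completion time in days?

32

Originally the job takes 32 days.
With Z inserted, W7 now waits for max(W4, Z).
New critical path: W4→W5→W8→W10 = 10+7+8+7 = 32 ⇒ 32 days.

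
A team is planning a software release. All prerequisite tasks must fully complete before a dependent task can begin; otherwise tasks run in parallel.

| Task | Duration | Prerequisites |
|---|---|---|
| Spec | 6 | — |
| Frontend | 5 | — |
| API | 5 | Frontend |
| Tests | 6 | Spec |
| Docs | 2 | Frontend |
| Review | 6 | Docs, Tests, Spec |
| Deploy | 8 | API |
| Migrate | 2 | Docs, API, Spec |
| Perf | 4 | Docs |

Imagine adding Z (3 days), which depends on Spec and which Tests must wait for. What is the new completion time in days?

21

Originally the job takes 18 days.
With Z inserted, Tests now waits for max(Spec, Z).
New critical path: Spec→Z→Tests→Review = 6+3+6+6 = 21 ⇒ 21 days.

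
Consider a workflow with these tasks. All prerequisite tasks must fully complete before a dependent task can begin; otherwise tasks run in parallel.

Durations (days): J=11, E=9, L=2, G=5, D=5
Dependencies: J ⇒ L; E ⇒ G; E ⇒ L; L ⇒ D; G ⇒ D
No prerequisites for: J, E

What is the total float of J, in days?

1

Critical path: E→G→D = 9+5+5 = 19, so the finish is 19 days.
J finishes as early as 11 and must finish by 12.
So J can slip 12 − 11 = 1 day.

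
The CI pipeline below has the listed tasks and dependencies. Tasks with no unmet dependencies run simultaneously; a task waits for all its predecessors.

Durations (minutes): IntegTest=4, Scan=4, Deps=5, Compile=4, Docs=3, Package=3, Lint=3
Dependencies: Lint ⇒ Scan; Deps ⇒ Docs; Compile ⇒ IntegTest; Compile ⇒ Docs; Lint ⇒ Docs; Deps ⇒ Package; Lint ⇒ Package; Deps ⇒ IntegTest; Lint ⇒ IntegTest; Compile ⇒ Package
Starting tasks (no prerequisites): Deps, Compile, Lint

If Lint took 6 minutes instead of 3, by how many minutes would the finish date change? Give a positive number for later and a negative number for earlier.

1

Baseline: Deps→IntegTest = 5+4 = 9 → 9 minutes.
The longest path through Lint is only 7 minutes, so Lint has float 2.
New critical path: Lint→IntegTest = 6+4 = 10 ⇒ 10 minutes.
Change in finish: 10 − 9 = +1 minutes.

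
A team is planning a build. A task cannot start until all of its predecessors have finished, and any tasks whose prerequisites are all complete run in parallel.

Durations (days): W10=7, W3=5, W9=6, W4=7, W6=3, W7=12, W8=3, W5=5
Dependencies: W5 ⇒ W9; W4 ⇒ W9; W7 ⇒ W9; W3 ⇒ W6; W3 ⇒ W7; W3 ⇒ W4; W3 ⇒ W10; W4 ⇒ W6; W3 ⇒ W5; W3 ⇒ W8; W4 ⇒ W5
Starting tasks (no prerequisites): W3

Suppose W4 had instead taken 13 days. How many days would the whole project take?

The binding path is W3→W4→W5→W9 = 5+7+5+6 = 23; finish at 23 days.
W4 lies on that path, so at 13 days the path becomes 29 days.
No other chain overtakes it, so the finish is 29 days.

29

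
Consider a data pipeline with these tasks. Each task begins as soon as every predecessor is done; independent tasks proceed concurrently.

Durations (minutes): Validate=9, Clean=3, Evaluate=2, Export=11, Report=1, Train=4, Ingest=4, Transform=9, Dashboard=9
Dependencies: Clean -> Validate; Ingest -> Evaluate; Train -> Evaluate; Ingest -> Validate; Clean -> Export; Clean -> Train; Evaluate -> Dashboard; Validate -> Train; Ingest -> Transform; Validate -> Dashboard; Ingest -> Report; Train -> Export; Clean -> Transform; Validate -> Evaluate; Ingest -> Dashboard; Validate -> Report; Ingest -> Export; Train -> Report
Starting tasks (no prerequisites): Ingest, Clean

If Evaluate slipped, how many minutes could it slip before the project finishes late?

0

The longest chain is Ingest→Validate→Train→Evaluate→Dashboard = 4+9+4+2+9 = 28; overall finish 28 minutes.
Longest path through Evaluate: 28 minutes (earliest finish 19, latest finish 19).
Float = 28 − 28 = 0.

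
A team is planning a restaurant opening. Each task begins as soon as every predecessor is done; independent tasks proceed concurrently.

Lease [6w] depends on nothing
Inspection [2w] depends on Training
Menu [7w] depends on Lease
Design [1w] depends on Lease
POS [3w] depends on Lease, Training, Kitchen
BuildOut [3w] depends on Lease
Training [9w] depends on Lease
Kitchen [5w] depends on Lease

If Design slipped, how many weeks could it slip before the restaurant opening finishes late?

Critical path: Lease→Training→POS = 6+9+3 = 18, so the finish is 18 weeks.
Longest path through Design: 7 weeks (earliest finish 7, latest finish 18).
Slack of Design = 17 − 6 = 11 weeks.

11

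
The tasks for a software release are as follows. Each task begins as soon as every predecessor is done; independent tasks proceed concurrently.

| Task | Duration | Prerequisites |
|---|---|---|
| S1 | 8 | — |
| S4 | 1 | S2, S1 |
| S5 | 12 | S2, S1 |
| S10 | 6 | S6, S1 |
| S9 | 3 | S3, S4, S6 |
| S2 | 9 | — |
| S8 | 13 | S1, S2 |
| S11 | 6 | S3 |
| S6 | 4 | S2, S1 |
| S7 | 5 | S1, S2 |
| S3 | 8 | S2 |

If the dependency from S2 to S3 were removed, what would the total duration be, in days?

22

Before: longest chain S2→S3→S11 = 9+8+6 = 23, finish 23.
Without S2→S3, S3's earliest start moves from 9 to 0.
After: S2→S8 = 9+13 = 22 → 22 days.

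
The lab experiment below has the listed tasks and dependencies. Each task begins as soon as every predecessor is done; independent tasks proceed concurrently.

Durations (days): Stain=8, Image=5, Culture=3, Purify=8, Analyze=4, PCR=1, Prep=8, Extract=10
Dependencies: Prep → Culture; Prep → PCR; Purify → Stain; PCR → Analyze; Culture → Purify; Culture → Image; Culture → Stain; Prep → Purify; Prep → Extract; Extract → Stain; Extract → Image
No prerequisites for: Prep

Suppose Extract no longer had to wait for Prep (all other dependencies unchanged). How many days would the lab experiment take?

27

Before: longest chain Prep→Culture→Purify→Stain = 8+3+8+8 = 27, finish 27.
Without Prep→Extract, Extract's earliest start moves from 8 to 0.
New critical path: Prep→Culture→Purify→Stain = 8+3+8+8 = 27 ⇒ 27 days.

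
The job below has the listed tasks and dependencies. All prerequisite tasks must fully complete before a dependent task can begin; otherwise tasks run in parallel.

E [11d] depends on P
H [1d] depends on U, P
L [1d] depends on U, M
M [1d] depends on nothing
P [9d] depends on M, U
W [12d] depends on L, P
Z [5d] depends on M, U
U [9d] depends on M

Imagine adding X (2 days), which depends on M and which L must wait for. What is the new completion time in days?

31

Originally the job takes 31 days.
With X inserted, L now waits for max(U, M, X).
New critical path: M→U→P→W = 1+9+9+12 = 31 ⇒ 31 days.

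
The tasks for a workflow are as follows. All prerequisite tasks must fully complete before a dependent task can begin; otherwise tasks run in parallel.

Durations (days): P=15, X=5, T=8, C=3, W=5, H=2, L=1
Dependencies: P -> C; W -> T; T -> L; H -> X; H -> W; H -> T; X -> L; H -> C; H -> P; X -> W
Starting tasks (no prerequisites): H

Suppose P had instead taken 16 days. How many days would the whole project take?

21

Critical path before the change: H→X→W→T→L = 2+5+5+8+1 = 21 giving 21 days.
P is off the critical path — its longest chain is 20 days, giving 1 of slack.
The binding chain switches to H→P→C = 2+16+3 = 21; finish 21 days.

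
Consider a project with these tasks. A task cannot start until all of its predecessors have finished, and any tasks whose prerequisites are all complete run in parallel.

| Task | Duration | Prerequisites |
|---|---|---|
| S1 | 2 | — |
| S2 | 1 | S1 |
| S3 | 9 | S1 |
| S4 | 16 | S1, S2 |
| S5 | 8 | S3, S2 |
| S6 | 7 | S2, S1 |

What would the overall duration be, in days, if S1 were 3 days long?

Actual critical path: S1→S2→S4 = 2+1+16 = 19 ⇒ 19 days.
S1 lies on that path, so at 3 days the path becomes 20 days.
The critical path is still S1→S2→S4; finish is now 20 days.

20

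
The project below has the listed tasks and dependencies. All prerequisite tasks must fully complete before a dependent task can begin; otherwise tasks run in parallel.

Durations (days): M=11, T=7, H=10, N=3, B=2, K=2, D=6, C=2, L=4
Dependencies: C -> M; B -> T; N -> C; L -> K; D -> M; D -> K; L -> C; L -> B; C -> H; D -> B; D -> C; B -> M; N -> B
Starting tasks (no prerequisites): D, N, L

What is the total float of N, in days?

3

Critical path: D→C→M = 6+2+11 = 19, so the finish is 19 days.
Longest path through N: 16 days (earliest finish 3, latest finish 6).
So N can slip 6 − 3 = 3 days.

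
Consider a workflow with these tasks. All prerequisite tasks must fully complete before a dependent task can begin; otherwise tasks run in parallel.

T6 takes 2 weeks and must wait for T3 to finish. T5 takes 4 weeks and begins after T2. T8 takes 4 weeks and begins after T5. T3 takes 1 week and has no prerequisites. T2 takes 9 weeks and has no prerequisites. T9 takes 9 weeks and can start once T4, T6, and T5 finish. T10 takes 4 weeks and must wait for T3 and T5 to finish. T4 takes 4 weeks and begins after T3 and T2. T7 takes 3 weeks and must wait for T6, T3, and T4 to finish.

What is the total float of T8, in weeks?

T2→T4→T9 = 9+4+9 = 22 sets the makespan at 22 weeks.
T8 finishes as early as 17 and must finish by 22.
So T8 can slip 22 − 17 = 5 weeks.

5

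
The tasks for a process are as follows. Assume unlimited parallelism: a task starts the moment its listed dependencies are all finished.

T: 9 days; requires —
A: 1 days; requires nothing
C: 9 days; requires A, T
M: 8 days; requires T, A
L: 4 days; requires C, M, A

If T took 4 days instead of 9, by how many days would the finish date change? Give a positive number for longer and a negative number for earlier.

Actual critical path: T→C→L = 9+9+4 = 22 ⇒ 22 days.
Since T is critical, the -5 change carries straight to that chain (now 17 days).
The critical path is still T→C→L; finish is now 17 days.
Change in finish: 17 − 22 = -5 days.

-5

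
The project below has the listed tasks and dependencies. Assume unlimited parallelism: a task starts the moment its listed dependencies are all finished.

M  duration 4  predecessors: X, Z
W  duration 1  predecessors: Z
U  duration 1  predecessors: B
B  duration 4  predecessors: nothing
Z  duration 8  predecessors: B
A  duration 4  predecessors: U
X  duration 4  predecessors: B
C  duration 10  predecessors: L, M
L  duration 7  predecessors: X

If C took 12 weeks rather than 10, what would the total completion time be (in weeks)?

Baseline: B→Z→M→C = 4+8+4+10 = 26 → 26 weeks.
C is on the critical path; changing it to 12 makes that path 28 weeks.
That remains the longest chain; total 28 weeks.

28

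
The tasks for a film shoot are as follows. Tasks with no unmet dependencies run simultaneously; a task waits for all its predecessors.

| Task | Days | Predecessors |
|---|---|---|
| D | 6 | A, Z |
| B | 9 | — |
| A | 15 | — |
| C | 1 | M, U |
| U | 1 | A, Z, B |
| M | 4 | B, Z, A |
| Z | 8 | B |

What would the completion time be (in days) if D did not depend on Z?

22

Original critical path: B→Z→D = 9+8+6 = 23 ⇒ 23 days.
Without Z→D, D's earliest start moves from 17 to 15.
New critical path: B→Z→M→C = 9+8+4+1 = 22 ⇒ 22 days.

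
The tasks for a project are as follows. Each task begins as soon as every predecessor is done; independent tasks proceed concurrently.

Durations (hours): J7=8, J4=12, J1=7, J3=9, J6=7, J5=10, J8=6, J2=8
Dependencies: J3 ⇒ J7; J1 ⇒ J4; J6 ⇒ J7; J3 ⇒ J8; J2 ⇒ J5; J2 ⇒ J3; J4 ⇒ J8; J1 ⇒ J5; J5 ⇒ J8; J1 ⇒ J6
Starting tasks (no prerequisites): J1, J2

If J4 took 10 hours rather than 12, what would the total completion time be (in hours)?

25

As given, the longest chain is J1→J4→J8 = 7+12+6 = 25, so the finish is 25 hours.
J4 is on the critical path; changing it to 10 makes that path 23 hours.
Now J2→J3→J7 = 8+9+8 = 25 is longest, so the finish becomes 25 hours.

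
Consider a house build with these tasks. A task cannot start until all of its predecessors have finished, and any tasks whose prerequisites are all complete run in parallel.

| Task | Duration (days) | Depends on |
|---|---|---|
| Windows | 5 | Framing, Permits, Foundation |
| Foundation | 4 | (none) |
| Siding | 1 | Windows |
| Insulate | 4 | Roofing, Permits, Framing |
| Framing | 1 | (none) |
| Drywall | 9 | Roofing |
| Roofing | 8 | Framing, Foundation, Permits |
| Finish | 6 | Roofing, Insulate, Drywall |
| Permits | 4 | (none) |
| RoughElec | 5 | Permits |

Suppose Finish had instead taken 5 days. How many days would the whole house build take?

As given, the longest chain is Permits→Roofing→Drywall→Finish = 4+8+9+6 = 27, so the finish is 27 days.
Finish lies on that path, so at 5 days the path becomes 26 days.
The critical path is still Permits→Roofing→Drywall→Finish; finish is now 26 days.

26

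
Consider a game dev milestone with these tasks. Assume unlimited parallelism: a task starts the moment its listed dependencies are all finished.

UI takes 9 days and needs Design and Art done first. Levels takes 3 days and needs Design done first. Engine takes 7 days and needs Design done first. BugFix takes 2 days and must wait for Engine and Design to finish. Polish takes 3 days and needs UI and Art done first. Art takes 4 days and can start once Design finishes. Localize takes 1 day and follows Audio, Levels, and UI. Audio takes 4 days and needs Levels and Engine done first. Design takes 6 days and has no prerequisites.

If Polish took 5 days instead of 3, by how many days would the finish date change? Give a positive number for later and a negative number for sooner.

The binding path is Design→Art→UI→Polish = 6+4+9+3 = 22; finish at 22 days.
Polish is on the critical path; changing it to 5 makes that path 24 days.
No other chain overtakes it, so the finish is 24 days.
Change in finish: 24 − 22 = +2 days.

2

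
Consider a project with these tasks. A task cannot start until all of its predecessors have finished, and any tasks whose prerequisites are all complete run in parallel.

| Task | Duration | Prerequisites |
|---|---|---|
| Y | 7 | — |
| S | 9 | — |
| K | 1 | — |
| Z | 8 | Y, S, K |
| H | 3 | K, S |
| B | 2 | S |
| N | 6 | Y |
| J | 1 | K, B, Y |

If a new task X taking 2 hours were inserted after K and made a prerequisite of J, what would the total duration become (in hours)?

Originally the plan takes 17 hours.
With X inserted, J now waits for max(K, B, Y, X).
New critical path: S→Z = 9+8 = 17 ⇒ 17 hours.

17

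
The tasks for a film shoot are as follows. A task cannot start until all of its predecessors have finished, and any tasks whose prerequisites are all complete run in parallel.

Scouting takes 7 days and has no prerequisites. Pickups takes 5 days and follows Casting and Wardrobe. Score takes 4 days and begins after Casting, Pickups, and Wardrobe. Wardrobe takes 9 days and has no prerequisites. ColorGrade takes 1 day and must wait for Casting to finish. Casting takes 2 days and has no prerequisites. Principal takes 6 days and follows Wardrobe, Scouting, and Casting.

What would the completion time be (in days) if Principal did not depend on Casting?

Original critical path: Wardrobe→Pickups→Score = 9+5+4 = 18 ⇒ 18 days.
Dropping Casting→Principal doesn't change Principal's earliest start (9); another predecessor still binds.
New critical path: Wardrobe→Pickups→Score = 9+5+4 = 18 ⇒ 18 days.

18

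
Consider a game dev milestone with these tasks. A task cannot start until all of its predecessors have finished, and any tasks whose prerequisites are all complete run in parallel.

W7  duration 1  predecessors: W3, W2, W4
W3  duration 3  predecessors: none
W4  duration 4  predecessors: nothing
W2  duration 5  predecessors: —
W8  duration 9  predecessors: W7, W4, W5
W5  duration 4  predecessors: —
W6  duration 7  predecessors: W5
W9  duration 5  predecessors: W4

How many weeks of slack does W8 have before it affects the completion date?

Critical path: W2→W7→W8 = 5+1+9 = 15, so the finish is 15 weeks.
W8 finishes as early as 15 and must finish by 15.
Float = 15 − 15 = 0.

0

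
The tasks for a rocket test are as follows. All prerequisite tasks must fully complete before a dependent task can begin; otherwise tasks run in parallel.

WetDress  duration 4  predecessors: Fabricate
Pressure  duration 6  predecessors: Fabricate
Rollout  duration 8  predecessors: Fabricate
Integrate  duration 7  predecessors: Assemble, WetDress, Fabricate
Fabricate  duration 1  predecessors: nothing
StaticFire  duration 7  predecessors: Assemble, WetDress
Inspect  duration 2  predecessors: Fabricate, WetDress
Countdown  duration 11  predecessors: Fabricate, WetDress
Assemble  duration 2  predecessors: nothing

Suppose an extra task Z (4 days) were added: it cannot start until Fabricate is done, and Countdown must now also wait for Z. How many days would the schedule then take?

16

Originally the schedule takes 16 days.
With Z inserted, Countdown now waits for max(Fabricate, WetDress, Z).
New critical path: Fabricate→Z→Countdown = 1+4+11 = 16 ⇒ 16 days.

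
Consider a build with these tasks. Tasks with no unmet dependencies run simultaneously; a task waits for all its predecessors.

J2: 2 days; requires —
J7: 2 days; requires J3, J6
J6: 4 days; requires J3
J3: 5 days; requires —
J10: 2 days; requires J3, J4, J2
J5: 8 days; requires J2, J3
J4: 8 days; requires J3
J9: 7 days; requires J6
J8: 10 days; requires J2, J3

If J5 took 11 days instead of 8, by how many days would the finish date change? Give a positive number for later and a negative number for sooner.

The binding path is J3→J6→J9 = 5+4+7 = 16; finish at 16 days.
J5 has 3 days of float (longest path through it is 13).
The binding chain switches to J3→J5 = 5+11 = 16; finish 16 days.
Change in finish: 16 − 16 = +0 days.

0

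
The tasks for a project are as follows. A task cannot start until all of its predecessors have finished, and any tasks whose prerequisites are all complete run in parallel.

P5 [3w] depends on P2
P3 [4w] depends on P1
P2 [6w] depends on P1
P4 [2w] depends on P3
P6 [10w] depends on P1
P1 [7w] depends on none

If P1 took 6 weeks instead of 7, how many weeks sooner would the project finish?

As given, the longest chain is P1→P6 = 7+10 = 17, so the finish is 17 weeks.
P1 lies on that path, so at 6 weeks the path becomes 16 weeks.
That remains the longest chain; total 16 weeks.
Change in finish: 16 − 17 = -1 weeks.

1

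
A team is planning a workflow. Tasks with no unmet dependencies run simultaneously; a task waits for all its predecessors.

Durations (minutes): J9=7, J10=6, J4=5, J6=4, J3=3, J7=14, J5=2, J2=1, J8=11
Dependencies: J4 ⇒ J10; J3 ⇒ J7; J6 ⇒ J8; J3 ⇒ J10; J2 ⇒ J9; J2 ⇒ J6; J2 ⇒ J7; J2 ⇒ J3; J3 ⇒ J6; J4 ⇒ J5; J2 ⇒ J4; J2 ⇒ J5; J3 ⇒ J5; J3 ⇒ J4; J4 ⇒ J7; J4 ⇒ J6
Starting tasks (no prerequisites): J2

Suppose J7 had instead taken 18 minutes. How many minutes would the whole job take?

27

Actual critical path: J2→J3→J4→J6→J8 = 1+3+5+4+11 = 24 ⇒ 24 minutes.
J7 is off the critical path — its longest chain is 23 minutes, giving 1 of slack.
Now J2→J3→J4→J7 = 1+3+5+18 = 27 is longest, so the finish becomes 27 minutes.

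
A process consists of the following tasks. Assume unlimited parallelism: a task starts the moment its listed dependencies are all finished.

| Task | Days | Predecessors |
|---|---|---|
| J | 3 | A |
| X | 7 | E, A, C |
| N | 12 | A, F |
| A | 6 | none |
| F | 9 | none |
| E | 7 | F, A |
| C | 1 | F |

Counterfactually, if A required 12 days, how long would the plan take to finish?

26

Actual critical path: F→E→X = 9+7+7 = 23 ⇒ 23 days.
A has 3 days of float (longest path through it is 20).
The binding chain switches to A→E→X = 12+7+7 = 26; finish 26 days.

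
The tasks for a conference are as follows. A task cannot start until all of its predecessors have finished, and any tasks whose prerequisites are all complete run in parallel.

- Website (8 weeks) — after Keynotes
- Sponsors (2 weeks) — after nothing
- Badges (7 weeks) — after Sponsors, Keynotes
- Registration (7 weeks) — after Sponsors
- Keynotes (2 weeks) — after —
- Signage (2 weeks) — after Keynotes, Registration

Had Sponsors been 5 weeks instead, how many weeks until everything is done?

The binding path is Sponsors→Registration→Signage = 2+7+2 = 11; finish at 11 weeks.
Sponsors is on the critical path; changing it to 5 makes that path 14 weeks.
The critical path is still Sponsors→Registration→Signage; finish is now 14 weeks.

14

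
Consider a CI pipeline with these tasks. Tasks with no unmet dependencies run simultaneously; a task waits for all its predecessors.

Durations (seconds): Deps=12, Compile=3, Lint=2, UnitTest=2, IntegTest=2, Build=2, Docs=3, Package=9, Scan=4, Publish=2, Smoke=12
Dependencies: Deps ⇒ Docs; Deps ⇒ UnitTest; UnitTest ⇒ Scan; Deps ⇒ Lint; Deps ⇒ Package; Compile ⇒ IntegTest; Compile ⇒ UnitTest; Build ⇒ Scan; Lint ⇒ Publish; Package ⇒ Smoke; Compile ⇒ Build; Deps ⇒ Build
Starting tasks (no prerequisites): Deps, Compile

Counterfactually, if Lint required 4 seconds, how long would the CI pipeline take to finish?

33

As given, the longest chain is Deps→Package→Smoke = 12+9+12 = 33, so the finish is 33 seconds.
Lint is off the critical path — its longest chain is 16 seconds, giving 17 of slack.
That remains the longest chain; total 33 seconds.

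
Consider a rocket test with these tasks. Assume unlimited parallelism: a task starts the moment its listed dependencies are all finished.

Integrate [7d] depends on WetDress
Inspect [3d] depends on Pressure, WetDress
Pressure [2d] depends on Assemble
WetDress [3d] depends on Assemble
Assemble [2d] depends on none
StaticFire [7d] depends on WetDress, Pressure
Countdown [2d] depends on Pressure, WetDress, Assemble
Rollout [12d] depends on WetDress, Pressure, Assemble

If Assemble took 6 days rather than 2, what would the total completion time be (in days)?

As given, the longest chain is Assemble→WetDress→Rollout = 2+3+12 = 17, so the finish is 17 days.
Assemble is on the critical path; changing it to 6 makes that path 21 days.
The critical path is still Assemble→WetDress→Rollout; finish is now 21 days.

21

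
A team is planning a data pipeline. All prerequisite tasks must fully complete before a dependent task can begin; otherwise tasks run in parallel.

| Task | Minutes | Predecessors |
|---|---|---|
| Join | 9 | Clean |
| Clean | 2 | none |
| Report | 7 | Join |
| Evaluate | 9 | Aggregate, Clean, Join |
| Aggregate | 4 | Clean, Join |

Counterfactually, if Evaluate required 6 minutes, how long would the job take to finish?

The binding path is Clean→Join→Aggregate→Evaluate = 2+9+4+9 = 24; finish at 24 minutes.
Evaluate is on the critical path; changing it to 6 makes that path 21 minutes.
No other chain overtakes it, so the finish is 21 minutes.

21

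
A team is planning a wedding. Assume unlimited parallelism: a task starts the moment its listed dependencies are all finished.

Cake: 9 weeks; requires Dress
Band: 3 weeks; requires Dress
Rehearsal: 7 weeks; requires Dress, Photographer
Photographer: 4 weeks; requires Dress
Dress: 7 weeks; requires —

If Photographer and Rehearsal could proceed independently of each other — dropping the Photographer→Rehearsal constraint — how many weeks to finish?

16

Original critical path: Dress→Photographer→Rehearsal = 7+4+7 = 18 ⇒ 18 weeks.
Without Photographer→Rehearsal, Rehearsal's earliest start moves from 11 to 7.
After: Dress→Cake = 7+9 = 16 → 16 weeks.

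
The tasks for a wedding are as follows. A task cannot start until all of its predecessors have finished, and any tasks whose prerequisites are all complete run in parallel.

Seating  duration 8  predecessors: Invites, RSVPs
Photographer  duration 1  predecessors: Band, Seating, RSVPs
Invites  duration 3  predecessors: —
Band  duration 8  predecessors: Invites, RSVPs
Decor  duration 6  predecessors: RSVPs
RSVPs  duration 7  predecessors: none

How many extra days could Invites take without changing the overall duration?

The longest chain is RSVPs→Band→Photographer = 7+8+1 = 16; overall finish 16 days.
Invites finishes as early as 3 and must finish by 7.
Float = 16 − 12 = 4.

4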